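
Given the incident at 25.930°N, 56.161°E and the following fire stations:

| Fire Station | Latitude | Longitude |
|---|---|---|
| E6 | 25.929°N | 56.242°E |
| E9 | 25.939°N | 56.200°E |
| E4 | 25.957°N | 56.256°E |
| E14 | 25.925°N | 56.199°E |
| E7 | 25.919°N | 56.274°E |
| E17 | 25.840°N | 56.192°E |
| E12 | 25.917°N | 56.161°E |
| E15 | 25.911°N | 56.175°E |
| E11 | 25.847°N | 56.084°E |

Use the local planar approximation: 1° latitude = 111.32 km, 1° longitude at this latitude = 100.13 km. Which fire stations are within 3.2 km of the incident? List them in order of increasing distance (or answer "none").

E12, E15

Distances from 25.930°N, 56.161°E:
E6: 8.111 km
E9: 4.032 km
E4: 9.976 km
E14: 3.845 km
E7: 11.381 km
E17: 10.489 km
E12: 1.447 km
E15: 2.537 km
E11: 12.034 km
Threshold 3.2 km: E12 (1.447 km), E15 (2.537 km) are within range.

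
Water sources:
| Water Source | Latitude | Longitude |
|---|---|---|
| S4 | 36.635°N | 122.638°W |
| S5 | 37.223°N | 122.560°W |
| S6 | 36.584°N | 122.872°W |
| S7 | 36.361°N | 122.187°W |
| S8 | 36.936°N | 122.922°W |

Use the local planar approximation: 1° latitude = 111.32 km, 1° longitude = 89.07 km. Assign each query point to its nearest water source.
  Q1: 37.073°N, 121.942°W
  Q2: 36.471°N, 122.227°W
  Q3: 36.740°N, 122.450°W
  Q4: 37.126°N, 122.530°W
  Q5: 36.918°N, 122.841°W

Q1→S5; Q2→S7; Q3→S4; Q4→S5; Q5→S8

Q1 at 37.073°N, 121.942°W:
  S4: 78.870 km
  S5: 57.522 km
  S6: 99.121 km
  S7: 82.209 km
  S8: 88.611 km
  → nearest: S5 (57.522 km)
Q2 at 36.471°N, 122.227°W:
  S4: 40.908 km
  S5: 88.812 km
  S6: 58.811 km
  S7: 12.753 km
  S8: 80.694 km
  → nearest: S7 (12.753 km)
Q3 at 36.740°N, 122.450°W:
  S4: 20.421 km
  S5: 54.653 km
  S6: 41.405 km
  S7: 48.257 km
  S8: 47.366 km
  → nearest: S4 (20.421 km)
Q4 at 37.126°N, 122.530°W:
  S4: 55.498 km
  S5: 11.124 km
  S6: 67.589 km
  S7: 90.474 km
  S8: 40.822 km
  → nearest: S5 (11.124 km)
Q5 at 36.918°N, 122.841°W:
  S4: 36.324 km
  S5: 42.181 km
  S6: 37.283 km
  S7: 85.076 km
  S8: 7.488 km
  → nearest: S8 (7.488 km)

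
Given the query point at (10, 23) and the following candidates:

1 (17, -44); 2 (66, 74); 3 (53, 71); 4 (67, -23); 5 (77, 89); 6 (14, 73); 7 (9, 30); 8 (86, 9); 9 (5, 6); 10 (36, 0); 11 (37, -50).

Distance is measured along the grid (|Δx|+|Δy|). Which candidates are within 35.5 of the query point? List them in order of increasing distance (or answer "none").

7, 9

Distances from (10, 23):
1: 74
2: 107
3: 91
4: 103
5: 133
6: 54
7: 8
8: 90
9: 22
10: 49
11: 100
Threshold 35.5: 7 (8), 9 (22) are within range.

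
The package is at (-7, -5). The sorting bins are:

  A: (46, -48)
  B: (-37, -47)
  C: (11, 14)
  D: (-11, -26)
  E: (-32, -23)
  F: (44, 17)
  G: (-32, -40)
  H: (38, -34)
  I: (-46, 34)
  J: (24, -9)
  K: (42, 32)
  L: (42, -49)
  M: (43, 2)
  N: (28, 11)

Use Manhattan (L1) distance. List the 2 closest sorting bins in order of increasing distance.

Distances from (-7, -5):
A: |53| + |-43| = 53 + 43 = 96
B: |-30| + |-42| = 30 + 42 = 72
C: |18| + |19| = 18 + 19 = 37
D: |-4| + |-21| = 4 + 21 = 25
E: |-25| + |-18| = 25 + 18 = 43
F: |51| + |22| = 51 + 22 = 73
G: |-25| + |-35| = 25 + 35 = 60
H: |45| + |-29| = 45 + 29 = 74
I: |-39| + |39| = 39 + 39 = 78
J: |31| + |-4| = 31 + 4 = 35
K: |49| + |37| = 49 + 37 = 86
L: |49| + |-44| = 49 + 44 = 93
M: |50| + |7| = 50 + 7 = 57
N: |35| + |16| = 35 + 16 = 51
Sorted: D (25) < J (35) < C (37) < E (43) < …

D, J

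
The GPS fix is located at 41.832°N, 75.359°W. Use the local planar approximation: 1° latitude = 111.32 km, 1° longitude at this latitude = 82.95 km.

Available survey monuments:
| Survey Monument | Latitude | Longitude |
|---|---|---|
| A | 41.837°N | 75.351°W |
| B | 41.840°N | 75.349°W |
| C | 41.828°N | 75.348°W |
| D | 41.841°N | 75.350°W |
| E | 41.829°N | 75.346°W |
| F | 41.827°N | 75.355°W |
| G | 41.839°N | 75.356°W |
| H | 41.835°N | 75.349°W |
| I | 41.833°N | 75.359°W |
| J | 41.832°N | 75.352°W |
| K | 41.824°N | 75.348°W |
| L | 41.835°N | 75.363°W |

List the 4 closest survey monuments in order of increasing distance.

Distances from 41.832°N, 75.359°W:
A: √((0.005·111.32)² + (0.008·82.95)²) = √(0.30980 + 0.44036) = 0.866 km
B: √((0.008·111.32)² + (0.010·82.95)²) = √(0.79310 + 0.68807) = 1.217 km
C: √((-0.004·111.32)² + (0.011·82.95)²) = √(0.19827 + 0.83257) = 1.015 km
D: √((0.009·111.32)² + (0.009·82.95)²) = √(1.00376 + 0.55734) = 1.249 km
E: √((-0.003·111.32)² + (0.013·82.95)²) = √(0.11153 + 1.16284) = 1.129 km
F: √((-0.005·111.32)² + (0.004·82.95)²) = √(0.30980 + 0.11009) = 0.648 km
G: √((0.007·111.32)² + (0.003·82.95)²) = √(0.60721 + 0.06193) = 0.818 km
H: √((0.003·111.32)² + (0.010·82.95)²) = √(0.11153 + 0.68807) = 0.894 km
I: √((0.001·111.32)² + (0.000·82.95)²) = √(0.01239 + 0.00000) = 0.111 km
J: √((0.000·111.32)² + (0.007·82.95)²) = √(0.00000 + 0.33715) = 0.581 km
K: √((-0.008·111.32)² + (0.011·82.95)²) = √(0.79310 + 0.83257) = 1.275 km
L: √((0.003·111.32)² + (-0.004·82.95)²) = √(0.11153 + 0.11009) = 0.471 km
Sorted: I (0.111 km) < L (0.471 km) < J (0.581 km) < F (0.648 km) < G (0.818 km) < A (0.866 km) < …

I, L, J, F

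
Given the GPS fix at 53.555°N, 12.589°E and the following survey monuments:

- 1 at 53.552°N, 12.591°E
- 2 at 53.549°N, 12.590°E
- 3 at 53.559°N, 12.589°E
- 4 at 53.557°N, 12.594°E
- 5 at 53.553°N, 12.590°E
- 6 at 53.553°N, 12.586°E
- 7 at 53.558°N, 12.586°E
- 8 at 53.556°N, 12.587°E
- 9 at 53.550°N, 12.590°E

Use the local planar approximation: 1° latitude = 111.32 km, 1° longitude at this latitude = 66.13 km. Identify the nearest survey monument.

Distances from 53.555°N, 12.589°E:
1: √((-0.003·111.32)² + (0.002·66.13)²) = √(0.11153 + 0.01749) = 0.359 km
2: √((-0.006·111.32)² + (0.001·66.13)²) = √(0.44612 + 0.00437) = 0.671 km
3: √((0.004·111.32)² + (0.000·66.13)²) = √(0.19827 + 0.00000) = 0.445 km
4: √((0.002·111.32)² + (0.005·66.13)²) = √(0.04957 + 0.10933) = 0.399 km
5: √((-0.002·111.32)² + (0.001·66.13)²) = √(0.04957 + 0.00437) = 0.232 km
6: √((-0.002·111.32)² + (-0.003·66.13)²) = √(0.04957 + 0.03936) = 0.298 km
7: √((0.003·111.32)² + (-0.003·66.13)²) = √(0.11153 + 0.03936) = 0.388 km
8: √((0.001·111.32)² + (-0.002·66.13)²) = √(0.01239 + 0.01749) = 0.173 km
9: √((-0.005·111.32)² + (0.001·66.13)²) = √(0.30980 + 0.00437) = 0.561 km
Minimum: 8 at 0.173 km.

8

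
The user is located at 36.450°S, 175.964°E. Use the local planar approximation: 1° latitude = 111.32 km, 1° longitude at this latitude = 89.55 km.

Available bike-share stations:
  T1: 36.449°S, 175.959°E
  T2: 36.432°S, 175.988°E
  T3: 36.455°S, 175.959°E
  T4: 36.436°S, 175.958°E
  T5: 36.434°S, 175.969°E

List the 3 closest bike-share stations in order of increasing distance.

Distances from 36.450°S, 175.964°E:
T1: √((0.001·111.32)² + (-0.005·89.55)²) = √(0.01239 + 0.20048) = 0.461 km
T2: √((0.018·111.32)² + (0.024·89.55)²) = √(4.01505 + 4.61906) = 2.938 km
T3: √((-0.005·111.32)² + (-0.005·89.55)²) = √(0.30980 + 0.20048) = 0.714 km
T4: √((0.014·111.32)² + (-0.006·89.55)²) = √(2.42886 + 0.28869) = 1.648 km
T5: √((0.016·111.32)² + (0.005·89.55)²) = √(3.17239 + 0.20048) = 1.837 km
Sorted: T1 (0.461 km) < T3 (0.714 km) < T4 (1.648 km) < T5 (1.837 km) < T2 (2.938 km)

T1, T3, T4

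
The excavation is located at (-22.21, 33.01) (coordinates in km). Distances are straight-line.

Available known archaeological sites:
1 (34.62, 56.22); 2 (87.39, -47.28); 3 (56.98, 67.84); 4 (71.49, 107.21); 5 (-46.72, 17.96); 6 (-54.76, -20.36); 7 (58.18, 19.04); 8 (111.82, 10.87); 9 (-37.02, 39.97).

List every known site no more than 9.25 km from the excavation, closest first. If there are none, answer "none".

none

Distances from (-22.21, 33.01):
1: √((56.83)² + (23.21)²) = √(3229.6489 + 538.7041) = 61.39 km
2: √((109.60)² + (-80.29)²) = √(12012.1600 + 6446.4841) = 135.86 km
3: √((79.19)² + (34.83)²) = √(6271.0561 + 1213.1289) = 86.51 km
4: √((93.70)² + (74.20)²) = √(8779.6900 + 5505.6400) = 119.52 km
5: √((-24.51)² + (-15.05)²) = √(600.7401 + 226.5025) = 28.76 km
6: √((-32.55)² + (-53.37)²) = √(1059.5025 + 2848.3569) = 62.51 km
7: √((80.39)² + (-13.97)²) = √(6462.5521 + 195.1609) = 81.59 km
8: √((134.03)² + (-22.14)²) = √(17964.0409 + 490.1796) = 135.85 km
9: √((-14.81)² + (6.96)²) = √(219.3361 + 48.4416) = 16.36 km
Threshold 9.25 km: none within range.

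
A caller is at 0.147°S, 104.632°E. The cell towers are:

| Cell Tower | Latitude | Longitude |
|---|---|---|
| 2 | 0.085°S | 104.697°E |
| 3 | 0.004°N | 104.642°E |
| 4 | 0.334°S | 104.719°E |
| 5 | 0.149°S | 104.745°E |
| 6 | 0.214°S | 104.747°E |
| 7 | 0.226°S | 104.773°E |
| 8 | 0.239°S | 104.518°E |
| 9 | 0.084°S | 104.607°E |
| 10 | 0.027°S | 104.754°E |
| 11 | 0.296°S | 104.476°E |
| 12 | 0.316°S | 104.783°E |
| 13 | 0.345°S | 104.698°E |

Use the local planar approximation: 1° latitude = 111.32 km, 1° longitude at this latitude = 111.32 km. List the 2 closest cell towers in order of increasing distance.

Distances from 0.147°S, 104.632°E:
2: √((0.062·111.32)² + (0.065·111.32)²) = √(47.63540 + 52.35680) = 10.000 km
3: √((0.151·111.32)² + (0.010·111.32)²) = √(282.55324 + 1.23921) = 16.846 km
4: √((-0.187·111.32)² + (0.087·111.32)²) = √(433.34083 + 93.79613) = 22.959 km
5: √((-0.002·111.32)² + (0.113·111.32)²) = √(0.04957 + 158.23527) = 12.581 km
6: √((-0.067·111.32)² + (0.115·111.32)²) = √(55.62833 + 163.88608) = 14.816 km
7: √((-0.079·111.32)² + (0.141·111.32)²) = √(77.33936 + 246.36818) = 17.992 km
8: √((-0.092·111.32)² + (-0.114·111.32)²) = √(104.88709 + 161.04828) = 16.308 km
9: √((0.063·111.32)² + (-0.025·111.32)²) = √(49.18441 + 7.74509) = 7.545 km
10: √((0.120·111.32)² + (0.122·111.32)²) = √(178.44685 + 184.44465) = 19.050 km
11: √((-0.149·111.32)² + (-0.156·111.32)²) = √(275.11795 + 301.57518) = 24.014 km
12: √((-0.169·111.32)² + (0.151·111.32)²) = √(353.93198 + 282.55324) = 25.229 km
13: √((-0.198·111.32)² + (0.066·111.32)²) = √(485.82155 + 53.98017) = 23.234 km
Sorted: 9 (7.545 km) < 2 (10.000 km) < 5 (12.581 km) < 6 (14.816 km) < …

9, 2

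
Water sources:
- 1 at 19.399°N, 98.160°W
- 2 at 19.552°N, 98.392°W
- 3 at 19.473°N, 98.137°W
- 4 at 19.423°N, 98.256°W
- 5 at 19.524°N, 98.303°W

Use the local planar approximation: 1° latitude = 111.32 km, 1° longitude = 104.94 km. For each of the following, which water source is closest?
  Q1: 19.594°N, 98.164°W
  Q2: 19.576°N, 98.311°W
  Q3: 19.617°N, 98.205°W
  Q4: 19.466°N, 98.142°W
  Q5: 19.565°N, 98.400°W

Q1 at 19.594°N, 98.164°W:
  1: 21.711 km
  2: 24.379 km
  3: 13.764 km
  4: 21.344 km
  5: 16.538 km
  → nearest: 3 (13.764 km)
Q2 at 19.576°N, 98.311°W:
  1: 25.285 km
  2: 8.910 km
  3: 21.561 km
  4: 17.983 km
  5: 5.849 km
  → nearest: 5 (5.849 km)
Q3 at 19.617°N, 98.205°W:
  1: 24.723 km
  2: 20.915 km
  3: 17.547 km
  4: 22.249 km
  5: 14.593 km
  → nearest: 5 (14.593 km)
Q4 at 19.466°N, 98.142°W:
  1: 7.694 km
  2: 27.927 km
  3: 0.939 km
  4: 12.885 km
  5: 18.087 km
  → nearest: 3 (0.939 km)
Q5 at 19.565°N, 98.400°W:
  1: 31.238 km
  2: 1.673 km
  3: 29.438 km
  4: 21.868 km
  5: 11.156 km
  → nearest: 2 (1.673 km)

Q1→3; Q2→5; Q3→5; Q4→3; Q5→2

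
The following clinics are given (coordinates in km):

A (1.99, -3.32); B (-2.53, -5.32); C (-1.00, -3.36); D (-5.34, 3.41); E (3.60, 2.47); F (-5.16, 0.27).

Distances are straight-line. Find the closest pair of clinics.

Pairwise distances:
A–B: 4.94 km
A–C: 2.99 km
A–D: 9.95 km
A–E: 6.01 km
A–F: 8.00 km
B–C: 2.49 km
B–D: 9.17 km
B–E: 9.91 km
B–F: 6.18 km
C–D: 8.04 km
C–E: 7.43 km
C–F: 5.52 km
D–E: 8.99 km
D–F: 3.15 km
E–F: 9.03 km
Closest pair: B–C at 2.49 km.

B and C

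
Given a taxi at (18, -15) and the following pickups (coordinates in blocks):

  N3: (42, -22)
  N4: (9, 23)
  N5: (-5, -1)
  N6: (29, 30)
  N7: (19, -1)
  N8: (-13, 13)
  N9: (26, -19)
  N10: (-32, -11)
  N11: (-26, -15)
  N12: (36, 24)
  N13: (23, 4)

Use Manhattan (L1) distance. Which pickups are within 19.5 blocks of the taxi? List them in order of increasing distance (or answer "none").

Distances from (18, -15):
N3: 31 blocks
N4: 47 blocks
N5: 37 blocks
N6: 56 blocks
N7: 15 blocks
N8: 59 blocks
N9: 12 blocks
N10: 54 blocks
N11: 44 blocks
N12: 57 blocks
N13: 24 blocks
Threshold 19.5 blocks: N9 (12 blocks), N7 (15 blocks) are within range.

N9, N7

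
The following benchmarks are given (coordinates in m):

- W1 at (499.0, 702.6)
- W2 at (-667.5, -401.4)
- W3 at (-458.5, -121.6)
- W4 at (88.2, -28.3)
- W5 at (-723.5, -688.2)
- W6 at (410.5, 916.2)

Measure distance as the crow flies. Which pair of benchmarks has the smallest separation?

W1 and W6

Pairwise distances:
W1–W2: √((-1166.5)² + (-1104.0)²) = √(1360722.250 + 1218816.000) = 1606.1 m
W1–W3: √((-957.5)² + (-824.2)²) = √(916806.250 + 679305.640) = 1263.4 m
W1–W4: √((-410.8)² + (-730.9)²) = √(168756.640 + 534214.810) = 838.4 m
W1–W5: √((-1222.5)² + (-1390.8)²) = √(1494506.250 + 1934324.640) = 1851.7 m
W1–W6: √((-88.5)² + (213.6)²) = √(7832.250 + 45624.960) = 231.2 m
W2–W3: √((209.0)² + (279.8)²) = √(43681.000 + 78288.040) = 349.2 m
W2–W4: √((755.7)² + (373.1)²) = √(571082.490 + 139203.610) = 842.8 m
W2–W5: √((-56.0)² + (-286.8)²) = √(3136.000 + 82254.240) = 292.2 m
W2–W6: √((1078.0)² + (1317.6)²) = √(1162084.000 + 1736069.760) = 1702.4 m
W3–W4: √((546.7)² + (93.3)²) = √(298880.890 + 8704.890) = 554.6 m
W3–W5: √((-265.0)² + (-566.6)²) = √(70225.000 + 321035.560) = 625.5 m
W3–W6: √((869.0)² + (1037.8)²) = √(755161.000 + 1077028.840) = 1353.6 m
W4–W5: √((-811.7)² + (-659.9)²) = √(658856.890 + 435468.010) = 1046.1 m
W4–W6: √((322.3)² + (944.5)²) = √(103877.290 + 892080.250) = 998.0 m
W5–W6: √((1134.0)² + (1604.4)²) = √(1285956.000 + 2574099.360) = 1964.7 m
Closest pair: W1–W6 at 231.2 m.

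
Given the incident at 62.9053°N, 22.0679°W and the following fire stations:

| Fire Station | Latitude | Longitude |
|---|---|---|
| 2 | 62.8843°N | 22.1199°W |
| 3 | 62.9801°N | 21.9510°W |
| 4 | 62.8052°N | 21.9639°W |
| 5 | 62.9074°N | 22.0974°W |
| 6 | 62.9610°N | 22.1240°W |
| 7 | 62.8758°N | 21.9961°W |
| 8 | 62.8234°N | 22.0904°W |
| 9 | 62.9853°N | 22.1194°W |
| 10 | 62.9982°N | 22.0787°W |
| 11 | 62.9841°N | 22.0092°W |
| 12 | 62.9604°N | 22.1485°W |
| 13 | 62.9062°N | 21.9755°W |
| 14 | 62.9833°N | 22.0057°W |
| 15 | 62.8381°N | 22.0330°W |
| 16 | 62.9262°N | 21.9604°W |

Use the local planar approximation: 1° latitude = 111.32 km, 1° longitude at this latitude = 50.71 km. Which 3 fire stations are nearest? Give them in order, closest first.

5, 2, 13

Distances from 62.9053°N, 22.0679°W:
2: 3.5240 km
3: 10.2213 km
4: 12.3281 km
5: 1.5141 km
6: 6.8220 km
7: 4.9032 km
8: 9.1882 km
9: 9.2806 km
10: 10.3561 km
11: 9.2633 km
12: 7.3708 km
13: 4.6867 km
14: 9.2381 km
15: 7.6872 km
16: 5.9271 km
Sorted: 5 (1.5141 km) < 2 (3.5240 km) < 13 (4.6867 km) < 7 (4.9032 km) < 16 (5.9271 km) < …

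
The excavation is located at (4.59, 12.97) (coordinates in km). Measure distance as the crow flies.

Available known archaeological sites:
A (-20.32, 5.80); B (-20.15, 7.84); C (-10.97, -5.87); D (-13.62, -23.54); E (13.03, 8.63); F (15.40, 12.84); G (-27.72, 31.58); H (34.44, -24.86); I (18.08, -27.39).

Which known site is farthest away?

H

Distances from (4.59, 12.97):
A: √((-24.91)² + (-7.17)²) = √(620.5081 + 51.4089) = 25.92 km
B: √((-24.74)² + (-5.13)²) = √(612.0676 + 26.3169) = 25.27 km
C: √((-15.56)² + (-18.84)²) = √(242.1136 + 354.9456) = 24.43 km
D: √((-18.21)² + (-36.51)²) = √(331.6041 + 1332.9801) = 40.80 km
E: √((8.44)² + (-4.34)²) = √(71.2336 + 18.8356) = 9.49 km
F: √((10.81)² + (-0.13)²) = √(116.8561 + 0.0169) = 10.81 km
G: √((-32.31)² + (18.61)²) = √(1043.9361 + 346.3321) = 37.29 km
H: √((29.85)² + (-37.83)²) = √(891.0225 + 1431.1089) = 48.19 km
I: √((13.49)² + (-40.36)²) = √(181.9801 + 1628.9296) = 42.55 km
Maximum: H at 48.19 km.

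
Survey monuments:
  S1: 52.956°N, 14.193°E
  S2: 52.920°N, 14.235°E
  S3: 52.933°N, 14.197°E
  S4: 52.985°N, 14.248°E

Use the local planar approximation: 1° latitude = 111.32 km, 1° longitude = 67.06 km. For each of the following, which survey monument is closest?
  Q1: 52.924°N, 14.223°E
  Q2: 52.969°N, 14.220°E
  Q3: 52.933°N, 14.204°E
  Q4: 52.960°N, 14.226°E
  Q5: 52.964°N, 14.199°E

Q1 at 52.924°N, 14.223°E:
  S1: 4.091 km
  S2: 0.920 km
  S3: 2.011 km
  S4: 6.994 km
  → nearest: S2 (0.920 km)
Q2 at 52.969°N, 14.220°E:
  S1: 2.318 km
  S2: 5.547 km
  S3: 4.294 km
  S4: 2.588 km
  → nearest: S1 (2.318 km)
Q3 at 52.933°N, 14.204°E:
  S1: 2.665 km
  S2: 2.533 km
  S3: 0.469 km
  S4: 6.497 km
  → nearest: S3 (0.469 km)
Q4 at 52.960°N, 14.226°E:
  S1: 2.257 km
  S2: 4.494 km
  S3: 3.580 km
  S4: 3.150 km
  → nearest: S1 (2.257 km)
Q5 at 52.964°N, 14.199°E:
  S1: 0.977 km
  S2: 5.461 km
  S3: 3.454 km
  S4: 4.033 km
  → nearest: S1 (0.977 km)

Q1→S2; Q2→S1; Q3→S3; Q4→S1; Q5→S1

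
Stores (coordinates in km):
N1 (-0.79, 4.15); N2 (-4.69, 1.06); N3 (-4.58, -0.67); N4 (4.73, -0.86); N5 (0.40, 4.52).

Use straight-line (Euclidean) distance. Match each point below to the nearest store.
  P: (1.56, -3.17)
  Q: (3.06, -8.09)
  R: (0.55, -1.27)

P→N4; Q→N4; R→N4

P at (1.56, -3.17):
  N1: √((-2.35)² + (7.32)²) = √(5.5225 + 53.5824) = 7.69 km
  N2: √((-6.25)² + (4.23)²) = √(39.0625 + 17.8929) = 7.55 km
  N3: √((-6.14)² + (2.50)²) = √(37.6996 + 6.2500) = 6.63 km
  N4: √((3.17)² + (2.31)²) = √(10.0489 + 5.3361) = 3.92 km
  N5: √((-1.16)² + (7.69)²) = √(1.3456 + 59.1361) = 7.78 km
  → nearest: N4 (3.92 km)
Q at (3.06, -8.09):
  N1: √((-3.85)² + (12.24)²) = √(14.8225 + 149.8176) = 12.83 km
  N2: √((-7.75)² + (9.15)²) = √(60.0625 + 83.7225) = 11.99 km
  N3: √((-7.64)² + (7.42)²) = √(58.3696 + 55.0564) = 10.65 km
  N4: √((1.67)² + (7.23)²) = √(2.7889 + 52.2729) = 7.42 km
  N5: √((-2.66)² + (12.61)²) = √(7.0756 + 159.0121) = 12.89 km
  → nearest: N4 (7.42 km)
R at (0.55, -1.27):
  N1: √((-1.34)² + (5.42)²) = √(1.7956 + 29.3764) = 5.58 km
  N2: √((-5.24)² + (2.33)²) = √(27.4576 + 5.4289) = 5.73 km
  N3: √((-5.13)² + (0.60)²) = √(26.3169 + 0.3600) = 5.16 km
  N4: √((4.18)² + (0.41)²) = √(17.4724 + 0.1681) = 4.20 km
  N5: √((-0.15)² + (5.79)²) = √(0.0225 + 33.5241) = 5.79 km
  → nearest: N4 (4.20 km)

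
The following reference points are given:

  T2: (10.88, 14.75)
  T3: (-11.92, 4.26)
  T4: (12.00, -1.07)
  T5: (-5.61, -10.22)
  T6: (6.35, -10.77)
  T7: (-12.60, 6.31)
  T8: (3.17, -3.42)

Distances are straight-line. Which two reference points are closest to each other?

T3 and T7

Pairwise distances:
T3–T7: 2.16
T6–T8: 8.01
T4–T8: 9.14
T5–T8: 11.11
T4–T6: 11.23
T5–T6: 11.97
T3–T5: 15.80
T2–T4: 15.86
T3–T8: 16.93
T5–T7: 17.95
T7–T8: 18.53
T2–T8: 19.74
T4–T5: 19.85
T3–T6: 23.66
T3–T4: 24.51
T2–T7: 24.95
T2–T3: 25.10
T6–T7: 25.51
T4–T7: 25.68
T2–T6: 25.92
T2–T5: 29.92
Closest pair: T3–T7 at 2.16.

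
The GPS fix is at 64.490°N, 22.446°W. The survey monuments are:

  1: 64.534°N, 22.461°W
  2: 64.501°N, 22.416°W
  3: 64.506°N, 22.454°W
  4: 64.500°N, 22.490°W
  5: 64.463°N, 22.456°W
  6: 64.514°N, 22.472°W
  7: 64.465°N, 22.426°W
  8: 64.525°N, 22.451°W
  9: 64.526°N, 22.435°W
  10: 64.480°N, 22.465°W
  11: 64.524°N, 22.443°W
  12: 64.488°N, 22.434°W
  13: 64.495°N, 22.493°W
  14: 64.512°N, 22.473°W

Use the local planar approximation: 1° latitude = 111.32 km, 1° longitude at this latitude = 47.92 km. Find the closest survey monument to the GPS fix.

Distances from 64.490°N, 22.446°W:
1: 4.951 km
2: 1.888 km
3: 1.822 km
4: 2.384 km
5: 3.044 km
6: 2.948 km
7: 2.943 km
8: 3.904 km
9: 4.042 km
10: 1.438 km
11: 3.788 km
12: 0.617 km
13: 2.320 km
14: 2.770 km
Minimum: 12 at 0.617 km.

12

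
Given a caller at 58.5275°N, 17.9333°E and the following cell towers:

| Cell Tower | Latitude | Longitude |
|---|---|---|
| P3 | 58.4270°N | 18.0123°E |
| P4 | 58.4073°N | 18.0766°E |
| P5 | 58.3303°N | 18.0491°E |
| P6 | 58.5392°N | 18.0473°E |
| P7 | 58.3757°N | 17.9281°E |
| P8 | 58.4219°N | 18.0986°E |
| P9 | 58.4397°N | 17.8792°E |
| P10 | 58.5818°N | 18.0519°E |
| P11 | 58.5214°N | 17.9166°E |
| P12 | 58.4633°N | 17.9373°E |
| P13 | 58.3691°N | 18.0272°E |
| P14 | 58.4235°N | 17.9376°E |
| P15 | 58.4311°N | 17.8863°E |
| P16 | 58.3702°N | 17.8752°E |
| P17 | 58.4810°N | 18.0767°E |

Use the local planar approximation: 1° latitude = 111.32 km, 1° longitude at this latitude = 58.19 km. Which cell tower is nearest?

Distances from 58.5275°N, 17.9333°E:
P3: 12.0953 km
P4: 15.7663 km
P5: 22.9632 km
P6: 6.7603 km
P7: 16.9011 km
P8: 15.1892 km
P9: 10.2684 km
P10: 9.1742 km
P11: 1.1855 km
P12: 7.1505 km
P13: 18.4603 km
P14: 11.5800 km
P15: 11.0743 km
P16: 17.8340 km
P17: 9.8196 km
Minimum: P11 at 1.1855 km.

P11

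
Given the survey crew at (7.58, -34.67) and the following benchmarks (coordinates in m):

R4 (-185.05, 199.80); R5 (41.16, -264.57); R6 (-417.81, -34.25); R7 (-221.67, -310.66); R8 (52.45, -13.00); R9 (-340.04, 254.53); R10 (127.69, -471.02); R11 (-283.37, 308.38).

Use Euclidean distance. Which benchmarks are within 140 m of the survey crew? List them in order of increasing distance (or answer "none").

Distances from (7.58, -34.67):
R4: 303.45 m
R5: 232.34 m
R6: 425.39 m
R7: 358.78 m
R8: 49.83 m
R9: 452.19 m
R10: 452.58 m
R11: 449.82 m
Threshold 140 m: R8 (49.83 m) is within range.

R8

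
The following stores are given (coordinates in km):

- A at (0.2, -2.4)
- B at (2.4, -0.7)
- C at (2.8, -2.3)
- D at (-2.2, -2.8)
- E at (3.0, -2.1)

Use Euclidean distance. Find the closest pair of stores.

C and E

Pairwise distances:
C–E: 0.28 km
B–E: 1.52 km
B–C: 1.65 km
A–D: 2.43 km
A–C: 2.60 km
A–B: 2.78 km
A–E: 2.82 km
C–D: 5.02 km
B–D: 5.06 km
D–E: 5.25 km
Closest pair: C–E at 0.28 km.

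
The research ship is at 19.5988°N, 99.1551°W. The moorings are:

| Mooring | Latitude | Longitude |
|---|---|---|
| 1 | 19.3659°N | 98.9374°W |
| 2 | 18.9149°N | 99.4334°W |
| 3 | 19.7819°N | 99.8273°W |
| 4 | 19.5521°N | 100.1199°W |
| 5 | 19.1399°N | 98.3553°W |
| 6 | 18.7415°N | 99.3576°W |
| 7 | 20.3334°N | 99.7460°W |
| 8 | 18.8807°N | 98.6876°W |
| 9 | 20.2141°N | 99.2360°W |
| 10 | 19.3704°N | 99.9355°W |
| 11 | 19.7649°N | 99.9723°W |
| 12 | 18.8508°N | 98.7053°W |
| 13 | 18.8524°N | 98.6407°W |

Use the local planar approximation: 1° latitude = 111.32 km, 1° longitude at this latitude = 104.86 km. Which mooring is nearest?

Distances from 19.5988°N, 99.1551°W:
1: 34.5441 km
2: 81.5332 km
3: 73.3748 km
4: 101.3024 km
5: 98.2005 km
6: 97.7684 km
7: 102.5988 km
8: 93.7731 km
9: 69.0185 km
10: 85.6916 km
11: 87.6638 km
12: 95.6979 km
13: 99.0623 km
Minimum: 1 at 34.5441 km.

1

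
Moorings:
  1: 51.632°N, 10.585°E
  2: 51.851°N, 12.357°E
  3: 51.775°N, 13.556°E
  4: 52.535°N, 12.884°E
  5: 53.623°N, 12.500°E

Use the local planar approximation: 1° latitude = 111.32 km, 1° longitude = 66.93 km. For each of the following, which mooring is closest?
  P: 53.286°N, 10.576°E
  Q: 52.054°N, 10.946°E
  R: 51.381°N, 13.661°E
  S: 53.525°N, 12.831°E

P at 53.286°N, 10.576°E:
  1: 184.124 km
  2: 199.317 km
  3: 260.909 km
  4: 175.646 km
  5: 134.127 km
  → nearest: 5 (134.127 km)
Q at 52.054°N, 10.946°E:
  1: 52.826 km
  2: 97.104 km
  3: 177.427 km
  4: 140.328 km
  5: 203.284 km
  → nearest: 1 (52.826 km)
R at 51.381°N, 13.661°E:
  1: 207.764 km
  2: 101.758 km
  3: 44.420 km
  4: 138.590 km
  5: 261.396 km
  → nearest: 3 (44.420 km)
S at 53.525°N, 12.831°E:
  1: 258.852 km
  2: 189.031 km
  3: 200.762 km
  4: 110.264 km
  5: 24.694 km
  → nearest: 5 (24.694 km)

P→5; Q→1; R→3; S→5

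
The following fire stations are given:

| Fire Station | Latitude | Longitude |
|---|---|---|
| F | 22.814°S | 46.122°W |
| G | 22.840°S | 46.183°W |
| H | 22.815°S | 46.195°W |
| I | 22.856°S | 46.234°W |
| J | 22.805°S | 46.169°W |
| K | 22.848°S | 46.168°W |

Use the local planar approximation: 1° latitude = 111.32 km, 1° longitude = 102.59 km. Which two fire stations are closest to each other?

G and K

Pairwise distances:
F–G: 6.895 km
F–H: 7.490 km
F–I: 12.405 km
F–J: 4.925 km
F–K: 6.049 km
G–H: 3.043 km
G–I: 5.527 km
G–J: 4.152 km
G–K: 1.778 km
H–I: 6.070 km
H–J: 2.890 km
H–K: 4.601 km
I–J: 8.758 km
I–K: 6.829 km
J–K: 4.788 km
Closest pair: G–K at 1.778 km.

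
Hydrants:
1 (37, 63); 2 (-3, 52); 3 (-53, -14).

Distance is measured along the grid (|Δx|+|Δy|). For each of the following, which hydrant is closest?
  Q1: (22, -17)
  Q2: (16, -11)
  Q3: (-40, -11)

Q1→3; Q2→3; Q3→3

Q1 at (22, -17):
  1: 95
  2: 94
  3: 78
  → nearest: 3 (78)
Q2 at (16, -11):
  1: 95
  2: 82
  3: 72
  → nearest: 3 (72)
Q3 at (-40, -11):
  1: 151
  2: 100
  3: 16
  → nearest: 3 (16)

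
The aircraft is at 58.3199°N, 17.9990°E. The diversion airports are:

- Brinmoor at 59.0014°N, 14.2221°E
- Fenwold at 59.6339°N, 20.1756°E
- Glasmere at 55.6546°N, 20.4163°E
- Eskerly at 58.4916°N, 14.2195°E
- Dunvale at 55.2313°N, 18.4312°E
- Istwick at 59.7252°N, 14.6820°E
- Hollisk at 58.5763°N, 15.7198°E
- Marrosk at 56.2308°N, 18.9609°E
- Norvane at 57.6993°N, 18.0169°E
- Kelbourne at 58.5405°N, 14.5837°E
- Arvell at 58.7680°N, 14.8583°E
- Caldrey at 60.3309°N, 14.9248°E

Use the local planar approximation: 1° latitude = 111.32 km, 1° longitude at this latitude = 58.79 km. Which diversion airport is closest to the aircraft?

Norvane

Distances from 58.3199°N, 17.9990°E:
Brinmoor: √((0.6815·111.32)² + (-3.7769·58.79)²) = √(5755.434499 + 49303.516176) = 234.6464 km
Fenwold: √((1.3140·111.32)² + (2.1766·58.79)²) = √(21396.223499 + 16374.353804) = 194.3465 km
Glasmere: √((-2.6653·111.32)² + (2.4173·58.79)²) = √(88031.599708 + 20196.123812) = 328.9798 km
Eskerly: √((0.1717·111.32)² + (-3.7795·58.79)²) = √(365.331387 + 49371.420152) = 223.0174 km
Dunvale: √((-3.0886·111.32)² + (0.4322·58.79)²) = √(118214.222322 + 645.619212) = 344.7606 km
Istwick: √((1.4053·111.32)² + (-3.3170·58.79)²) = √(24472.846592 + 38027.507741) = 250.0007 km
Hollisk: √((0.2564·111.32)² + (-2.2792·58.79)²) = √(814.671338 + 17954.437058) = 137.0004 km
Marrosk: √((-2.0891·111.32)² + (0.9619·58.79)²) = √(54083.508015 + 3197.913923) = 239.3354 km
Norvane: √((-0.6206·111.32)² + (0.0179·58.79)²) = √(4772.763754 + 1.107422) = 69.0932 km
Kelbourne: √((0.2206·111.32)² + (-3.4153·58.79)²) = √(603.055679 + 40314.811790) = 202.2817 km
Arvell: √((0.4481·111.32)² + (-3.1407·58.79)²) = √(2488.263008 + 34092.576951) = 191.2612 km
Caldrey: √((2.0110·111.32)² + (-3.0742·58.79)²) = √(50115.323315 + 32664.134623) = 287.7142 km
Minimum: Norvane at 69.0932 km.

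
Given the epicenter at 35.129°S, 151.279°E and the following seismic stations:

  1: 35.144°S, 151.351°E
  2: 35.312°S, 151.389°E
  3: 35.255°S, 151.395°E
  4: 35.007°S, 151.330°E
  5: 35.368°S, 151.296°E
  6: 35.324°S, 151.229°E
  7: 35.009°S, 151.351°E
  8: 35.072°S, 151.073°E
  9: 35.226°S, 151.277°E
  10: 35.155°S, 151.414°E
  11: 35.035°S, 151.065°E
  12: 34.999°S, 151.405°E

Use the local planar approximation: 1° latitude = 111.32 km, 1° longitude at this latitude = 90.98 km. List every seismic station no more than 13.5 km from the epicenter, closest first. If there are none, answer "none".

1, 9, 10

Distances from 35.129°S, 151.279°E:
1: 6.760 km
2: 22.697 km
3: 17.553 km
4: 14.352 km
5: 26.650 km
6: 22.179 km
7: 14.878 km
8: 19.787 km
9: 10.800 km
10: 12.619 km
11: 22.104 km
12: 18.462 km
Threshold 13.5 km: 1 (6.760 km), 9 (10.800 km), 10 (12.619 km) are within range.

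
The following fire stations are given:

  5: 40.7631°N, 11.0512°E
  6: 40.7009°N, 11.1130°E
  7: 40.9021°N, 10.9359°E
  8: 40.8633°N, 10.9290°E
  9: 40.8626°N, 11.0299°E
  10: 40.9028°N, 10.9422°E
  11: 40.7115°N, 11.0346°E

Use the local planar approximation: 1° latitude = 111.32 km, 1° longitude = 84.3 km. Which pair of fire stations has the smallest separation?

7 and 10

Pairwise distances:
5–6: √((-0.0622·111.32)² + (0.0618·84.3)²) = √(47.943216 + 27.141391) = 8.6651 km
5–7: √((0.1390·111.32)² + (-0.1153·84.3)²) = √(239.428583 + 94.474318) = 18.2730 km
5–8: √((0.1002·111.32)² + (-0.1222·84.3)²) = √(124.417605 + 106.120078) = 15.1835 km
5–9: √((0.0995·111.32)² + (-0.0213·84.3)²) = √(122.685308 + 3.224143) = 11.2209 km
5–10: √((0.1397·111.32)² + (-0.1090·84.3)²) = √(241.846166 + 84.432208) = 18.0632 km
5–11: √((-0.0516·111.32)² + (-0.0166·84.3)²) = √(32.994823 + 1.958264) = 5.9121 km
6–7: √((0.2012·111.32)² + (-0.1771·84.3)²) = √(501.651769 + 222.890866) = 26.9173 km
6–8: √((0.1624·111.32)² + (-0.1840·84.3)²) = √(326.827390 + 240.597325) = 23.8207 km
6–9: √((0.1617·111.32)² + (-0.0831·84.3)²) = √(324.015984 + 49.074648) = 19.3156 km
6–10: √((0.2019·111.32)² + (-0.1708·84.3)²) = √(505.148460 + 207.315074) = 26.6920 km
6–11: √((0.0106·111.32)² + (-0.0784·84.3)²) = √(1.392381 + 43.680467) = 6.7136 km
7–8: √((-0.0388·111.32)² + (-0.0069·84.3)²) = √(18.655627 + 0.338340) = 4.3582 km
7–9: √((-0.0395·111.32)² + (0.0940·84.3)²) = √(19.334840 + 62.792946) = 9.0624 km
7–10: √((0.0007·111.32)² + (0.0063·84.3)²) = √(0.006072 + 0.282057) = 0.5368 km
7–11: √((-0.1906·111.32)² + (0.0987·84.3)²) = √(450.186210 + 69.229223) = 22.7907 km
8–9: √((-0.0007·111.32)² + (0.1009·84.3)²) = √(0.006072 + 72.349824) = 8.5062 km
8–10: √((0.0395·111.32)² + (0.0132·84.3)²) = √(19.334840 + 1.238235) = 4.5358 km
8–11: √((-0.1518·111.32)² + (0.1056·84.3)²) = √(285.555111 + 79.247028) = 19.0998 km
9–10: √((0.0402·111.32)² + (-0.0877·84.3)²) = √(20.026198 + 54.658075) = 8.6420 km
9–11: √((-0.1511·111.32)² + (0.0047·84.3)²) = √(282.927605 + 0.156982) = 16.8251 km
10–11: √((-0.1913·111.32)² + (0.0924·84.3)²) = √(453.499002 + 60.673506) = 22.6754 km
Closest pair: 7–10 at 0.5368 km.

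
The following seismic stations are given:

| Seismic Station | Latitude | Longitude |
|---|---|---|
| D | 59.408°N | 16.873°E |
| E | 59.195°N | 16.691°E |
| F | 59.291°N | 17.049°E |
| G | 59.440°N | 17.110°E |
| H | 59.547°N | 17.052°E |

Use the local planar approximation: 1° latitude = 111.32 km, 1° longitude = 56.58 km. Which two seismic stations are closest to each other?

G and H

Pairwise distances:
G–H: 12.355 km
D–G: 13.875 km
D–F: 16.395 km
F–G: 16.942 km
D–H: 18.493 km
E–F: 22.902 km
D–E: 25.851 km
F–H: 28.498 km
E–G: 36.137 km
E–H: 44.189 km
Closest pair: G–H at 12.355 km.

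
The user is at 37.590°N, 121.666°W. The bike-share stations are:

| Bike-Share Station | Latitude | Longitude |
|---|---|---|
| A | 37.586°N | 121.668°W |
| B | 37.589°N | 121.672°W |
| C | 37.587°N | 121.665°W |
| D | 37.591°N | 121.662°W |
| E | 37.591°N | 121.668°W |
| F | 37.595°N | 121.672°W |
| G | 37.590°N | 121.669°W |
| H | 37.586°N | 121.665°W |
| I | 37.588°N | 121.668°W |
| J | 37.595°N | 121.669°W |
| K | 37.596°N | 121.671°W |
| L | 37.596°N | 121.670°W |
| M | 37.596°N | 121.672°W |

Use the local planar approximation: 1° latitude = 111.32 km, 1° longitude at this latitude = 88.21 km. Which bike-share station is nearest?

Distances from 37.590°N, 121.666°W:
A: √((-0.004·111.32)² + (-0.002·88.21)²) = √(0.19827 + 0.03112) = 0.479 km
B: √((-0.001·111.32)² + (-0.006·88.21)²) = √(0.01239 + 0.28012) = 0.541 km
C: √((-0.003·111.32)² + (0.001·88.21)²) = √(0.11153 + 0.00778) = 0.345 km
D: √((0.001·111.32)² + (0.004·88.21)²) = √(0.01239 + 0.12450) = 0.370 km
E: √((0.001·111.32)² + (-0.002·88.21)²) = √(0.01239 + 0.03112) = 0.209 km
F: √((0.005·111.32)² + (-0.006·88.21)²) = √(0.30980 + 0.28012) = 0.768 km
G: √((0.000·111.32)² + (-0.003·88.21)²) = √(0.00000 + 0.07003) = 0.265 km
H: √((-0.004·111.32)² + (0.001·88.21)²) = √(0.19827 + 0.00778) = 0.454 km
I: √((-0.002·111.32)² + (-0.002·88.21)²) = √(0.04957 + 0.03112) = 0.284 km
J: √((0.005·111.32)² + (-0.003·88.21)²) = √(0.30980 + 0.07003) = 0.616 km
K: √((0.006·111.32)² + (-0.005·88.21)²) = √(0.44612 + 0.19453) = 0.800 km
L: √((0.006·111.32)² + (-0.004·88.21)²) = √(0.44612 + 0.12450) = 0.755 km
M: √((0.006·111.32)² + (-0.006·88.21)²) = √(0.44612 + 0.28012) = 0.852 km
Minimum: E at 0.209 km.

E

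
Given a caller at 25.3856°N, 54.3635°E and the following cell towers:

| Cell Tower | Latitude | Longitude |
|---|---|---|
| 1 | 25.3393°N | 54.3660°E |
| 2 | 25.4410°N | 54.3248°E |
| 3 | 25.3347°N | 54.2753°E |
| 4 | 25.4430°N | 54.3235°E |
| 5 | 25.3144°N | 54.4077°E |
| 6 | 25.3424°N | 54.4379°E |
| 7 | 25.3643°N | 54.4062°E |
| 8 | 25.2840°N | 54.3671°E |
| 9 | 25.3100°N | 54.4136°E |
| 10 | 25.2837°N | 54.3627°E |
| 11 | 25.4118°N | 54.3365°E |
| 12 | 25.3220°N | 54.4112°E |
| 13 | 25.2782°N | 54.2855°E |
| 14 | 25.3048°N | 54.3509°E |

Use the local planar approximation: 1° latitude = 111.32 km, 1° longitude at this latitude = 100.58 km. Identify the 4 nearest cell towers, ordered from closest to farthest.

Distances from 25.3856°N, 54.3635°E:
1: 5.1602 km
2: 7.2928 km
3: 10.5263 km
4: 7.5508 km
5: 9.0876 km
6: 8.8952 km
7: 4.9058 km
8: 11.3159 km
9: 9.8091 km
10: 11.3438 km
11: 3.9851 km
12: 8.5524 km
13: 14.2999 km
14: 9.0835 km
Sorted: 11 (3.9851 km) < 7 (4.9058 km) < 1 (5.1602 km) < 2 (7.2928 km) < 4 (7.5508 km) < 12 (8.5524 km) < …

11, 7, 1, 2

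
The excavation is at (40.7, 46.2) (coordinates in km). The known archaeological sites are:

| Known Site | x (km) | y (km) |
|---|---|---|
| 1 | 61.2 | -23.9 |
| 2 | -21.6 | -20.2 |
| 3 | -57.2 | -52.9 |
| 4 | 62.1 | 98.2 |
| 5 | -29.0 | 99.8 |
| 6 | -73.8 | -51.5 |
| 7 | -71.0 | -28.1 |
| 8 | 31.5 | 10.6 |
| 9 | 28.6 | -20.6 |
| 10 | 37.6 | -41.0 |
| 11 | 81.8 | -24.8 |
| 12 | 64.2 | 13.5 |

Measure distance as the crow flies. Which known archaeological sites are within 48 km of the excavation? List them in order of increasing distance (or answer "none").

8, 12

Distances from (40.7, 46.2):
1: √((20.5)² + (-70.1)²) = √(420.250 + 4914.010) = 73.0 km
2: √((-62.3)² + (-66.4)²) = √(3881.290 + 4408.960) = 91.1 km
3: √((-97.9)² + (-99.1)²) = √(9584.410 + 9820.810) = 139.3 km
4: √((21.4)² + (52.0)²) = √(457.960 + 2704.000) = 56.2 km
5: √((-69.7)² + (53.6)²) = √(4858.090 + 2872.960) = 87.9 km
6: √((-114.5)² + (-97.7)²) = √(13110.250 + 9545.290) = 150.5 km
7: √((-111.7)² + (-74.3)²) = √(12476.890 + 5520.490) = 134.2 km
8: √((-9.2)² + (-35.6)²) = √(84.640 + 1267.360) = 36.8 km
9: √((-12.1)² + (-66.8)²) = √(146.410 + 4462.240) = 67.9 km
10: √((-3.1)² + (-87.2)²) = √(9.610 + 7603.840) = 87.3 km
11: √((41.1)² + (-71.0)²) = √(1689.210 + 5041.000) = 82.0 km
12: √((23.5)² + (-32.7)²) = √(552.250 + 1069.290) = 40.3 km
Threshold 48 km: 8 (36.8 km), 12 (40.3 km) are within range.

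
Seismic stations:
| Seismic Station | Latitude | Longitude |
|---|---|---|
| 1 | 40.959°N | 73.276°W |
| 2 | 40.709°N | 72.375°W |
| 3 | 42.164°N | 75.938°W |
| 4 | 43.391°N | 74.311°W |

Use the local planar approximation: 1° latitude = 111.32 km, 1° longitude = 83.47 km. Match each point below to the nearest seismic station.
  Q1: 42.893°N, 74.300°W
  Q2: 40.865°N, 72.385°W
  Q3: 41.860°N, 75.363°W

Q1→4; Q2→2; Q3→3

Q1 at 42.893°N, 74.300°W:
  1: 231.639 km
  2: 291.422 km
  3: 158.994 km
  4: 55.445 km
  → nearest: 4 (55.445 km)
Q2 at 40.865°N, 72.385°W:
  1: 75.104 km
  2: 17.386 km
  3: 329.945 km
  4: 323.906 km
  → nearest: 2 (17.386 km)
Q3 at 41.860°N, 75.363°W:
  1: 201.013 km
  2: 280.396 km
  3: 58.726 km
  4: 191.722 km
  → nearest: 3 (58.726 km)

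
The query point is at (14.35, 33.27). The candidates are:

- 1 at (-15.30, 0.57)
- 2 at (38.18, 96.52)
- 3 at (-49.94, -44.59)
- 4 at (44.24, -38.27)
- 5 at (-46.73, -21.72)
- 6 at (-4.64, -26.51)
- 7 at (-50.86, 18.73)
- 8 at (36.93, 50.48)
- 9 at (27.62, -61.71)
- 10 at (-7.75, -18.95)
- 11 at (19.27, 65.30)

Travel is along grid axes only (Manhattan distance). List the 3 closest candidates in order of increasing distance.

11, 8, 1

Distances from (14.35, 33.27):
1: |-29.65| + |-32.70| = 29.65 + 32.70 = 62.35
2: |23.83| + |63.25| = 23.83 + 63.25 = 87.08
3: |-64.29| + |-77.86| = 64.29 + 77.86 = 142.15
4: |29.89| + |-71.54| = 29.89 + 71.54 = 101.43
5: |-61.08| + |-54.99| = 61.08 + 54.99 = 116.07
6: |-18.99| + |-59.78| = 18.99 + 59.78 = 78.77
7: |-65.21| + |-14.54| = 65.21 + 14.54 = 79.75
8: |22.58| + |17.21| = 22.58 + 17.21 = 39.79
9: |13.27| + |-94.98| = 13.27 + 94.98 = 108.25
10: |-22.10| + |-52.22| = 22.10 + 52.22 = 74.32
11: |4.92| + |32.03| = 4.92 + 32.03 = 36.95
Sorted: 11 (36.95) < 8 (39.79) < 1 (62.35) < 10 (74.32) < 6 (78.77) < …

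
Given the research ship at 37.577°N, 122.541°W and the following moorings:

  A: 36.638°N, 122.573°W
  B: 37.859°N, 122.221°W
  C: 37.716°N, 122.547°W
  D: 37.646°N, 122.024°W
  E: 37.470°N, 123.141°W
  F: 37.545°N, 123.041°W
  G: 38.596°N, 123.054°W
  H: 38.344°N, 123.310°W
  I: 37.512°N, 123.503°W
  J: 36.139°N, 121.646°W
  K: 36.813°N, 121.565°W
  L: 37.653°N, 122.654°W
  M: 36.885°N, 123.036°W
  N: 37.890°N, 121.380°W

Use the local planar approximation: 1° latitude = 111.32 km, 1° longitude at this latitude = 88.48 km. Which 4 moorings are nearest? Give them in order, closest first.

L, C, B, F

Distances from 37.577°N, 122.541°W:
A: √((-0.939·111.32)² + (-0.032·88.48)²) = √(10926.41219 + 8.01660) = 104.568 km
B: √((0.282·111.32)² + (0.320·88.48)²) = √(985.47273 + 801.65994) = 42.274 km
C: √((0.139·111.32)² + (-0.006·88.48)²) = √(239.42858 + 0.28183) = 15.483 km
D: √((0.069·111.32)² + (0.517·88.48)²) = √(58.99899 + 2092.52817) = 46.385 km
E: √((-0.107·111.32)² + (-0.600·88.48)²) = √(141.87764 + 2818.33574) = 54.408 km
F: √((-0.032·111.32)² + (-0.500·88.48)²) = √(12.68955 + 1957.17760) = 44.383 km
G: √((1.019·111.32)² + (-0.513·88.48)²) = √(12867.51737 + 2060.27389) = 122.179 km
H: √((0.767·111.32)² + (-0.769·88.48)²) = √(7290.16106 + 4629.59401) = 109.178 km
I: √((-0.065·111.32)² + (-0.962·88.48)²) = √(52.35680 + 7245.03307) = 85.425 km
J: √((-1.438·111.32)² + (0.895·88.48)²) = √(25625.01731 + 6270.99275) = 178.595 km
K: √((-0.764·111.32)² + (0.976·88.48)²) = √(7233.24395 + 7457.44164) = 121.205 km
L: √((0.076·111.32)² + (-0.113·88.48)²) = √(71.57701 + 99.96480) = 13.097 km
M: √((-0.692·111.32)² + (-0.495·88.48)²) = √(5934.15088 + 1918.22977) = 88.614 km
N: √((0.313·111.32)² + (1.161·88.48)²) = √(1214.04580 + 10552.48315) = 108.474 km
Sorted: L (13.097 km) < C (15.483 km) < B (42.274 km) < F (44.383 km) < D (46.385 km) < E (54.408 km) < …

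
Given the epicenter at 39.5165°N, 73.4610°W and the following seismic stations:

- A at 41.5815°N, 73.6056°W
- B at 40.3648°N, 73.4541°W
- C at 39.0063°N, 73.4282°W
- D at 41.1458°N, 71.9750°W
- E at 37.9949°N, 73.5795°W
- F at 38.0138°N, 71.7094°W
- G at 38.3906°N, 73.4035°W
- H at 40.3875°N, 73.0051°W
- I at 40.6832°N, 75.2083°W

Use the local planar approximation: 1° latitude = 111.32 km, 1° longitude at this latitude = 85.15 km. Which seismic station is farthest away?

Distances from 39.5165°N, 73.4610°W:
A: 230.2053 km
B: 94.4346 km
C: 56.8641 km
D: 221.1492 km
E: 169.6848 km
F: 224.1163 km
G: 125.4308 km
H: 104.4422 km
I: 197.4951 km
Maximum: A at 230.2053 km.

A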